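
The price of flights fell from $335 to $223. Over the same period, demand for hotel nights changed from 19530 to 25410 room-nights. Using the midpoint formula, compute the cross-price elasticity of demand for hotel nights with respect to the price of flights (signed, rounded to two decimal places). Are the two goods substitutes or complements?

-0.65; complements

%ΔQ_{hotel nights} = (25410 − 19530)/avg = 5880/22470 = 0.261682…
%ΔP_{flights} = (223 − 335)/avg = -112/279 = -0.401433…
E_cross = (5880/22470) / (-112/279) = -0.6518…
E_cross < 0 ⇒ the goods are complements.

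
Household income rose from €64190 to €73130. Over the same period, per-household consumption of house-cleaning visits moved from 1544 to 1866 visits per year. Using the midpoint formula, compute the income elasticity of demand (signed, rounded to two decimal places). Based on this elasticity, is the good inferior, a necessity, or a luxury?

%ΔQ = (1866 − 1544)/[( 1544 + 1866)/2] = 322/1705 = 0.188856…
%ΔIncome = (73130 − 64190)/[( 64190 + 73130)/2] = 8940/68660 = 0.130206…
E_income = (322/1705) / (8940/68660) = 1.4504…
E_income > 1 ⇒ normal good, luxury.

1.45; luxury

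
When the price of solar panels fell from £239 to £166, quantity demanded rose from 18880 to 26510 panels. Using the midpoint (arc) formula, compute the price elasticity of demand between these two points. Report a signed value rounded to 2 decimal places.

%ΔQ = (26510 − 18880) / [(18880 + 26510)/2] = 7630/22695 = 0.336197…
%ΔP = (166 − 239) / [(239 + 166)/2] = -73/202.5 = -0.360493…
Arc Ed = %ΔQ / %ΔP = (7630/22695) / (-73/202.5) = -0.9326…

-0.93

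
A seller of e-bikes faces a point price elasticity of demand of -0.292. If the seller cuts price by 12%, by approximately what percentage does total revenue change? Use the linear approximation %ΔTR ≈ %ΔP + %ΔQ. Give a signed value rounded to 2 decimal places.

-8.50%

%ΔQ ≈ Ed × %ΔP = (-0.292) × (-12%) = +3.5040%
%ΔTR ≈ %ΔP + %ΔQ = (-12%) + (+3.5040%) = -8.4960%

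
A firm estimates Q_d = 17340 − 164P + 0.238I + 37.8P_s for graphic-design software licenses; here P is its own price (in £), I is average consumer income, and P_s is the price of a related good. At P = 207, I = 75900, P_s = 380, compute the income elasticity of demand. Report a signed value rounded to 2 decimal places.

At the given values, Q_d = 17340 − 164(207) + 0.238(75900) + 37.8(380) = 15820.2.
∂Q_d/∂I = 0.238.
E = (0.238) × (75900/15820.2) = 1.1418…

1.14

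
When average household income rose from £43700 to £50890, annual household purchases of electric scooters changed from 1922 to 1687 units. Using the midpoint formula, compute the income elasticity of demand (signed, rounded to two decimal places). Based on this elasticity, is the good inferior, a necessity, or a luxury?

%ΔQ = (1687 − 1922)/[( 1922 + 1687)/2] = -235/1804.5 = -0.130229…
%ΔIncome = (50890 − 43700)/[( 43700 + 50890)/2] = 7190/47295 = 0.152024…
E_income = (-235/1804.5) / (7190/47295) = -0.8566…
E_income < 0 ⇒ inferior good.

-0.86; inferior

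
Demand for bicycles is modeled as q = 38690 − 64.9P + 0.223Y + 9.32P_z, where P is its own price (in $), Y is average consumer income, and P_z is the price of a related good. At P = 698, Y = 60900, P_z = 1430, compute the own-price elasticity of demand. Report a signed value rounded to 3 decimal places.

-2.232

At the given values, q = 38690 − 64.9(698) + 0.223(60900) + 9.32(1430) = 20298.1.
∂q/∂P = −64.9.
E = (-64.9) × (698/20298.1) = -2.23174…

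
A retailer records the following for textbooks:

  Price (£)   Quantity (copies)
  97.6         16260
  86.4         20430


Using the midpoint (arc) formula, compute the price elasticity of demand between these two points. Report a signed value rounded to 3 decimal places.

%ΔQ = (20430 − 16260) / [(16260 + 20430)/2] = 4170/18345 = 0.227309…
%ΔP = (86.4 − 97.6) / [(97.6 + 86.4)/2] = -11.2/92 = -0.121739…
Arc Ed = %ΔQ / %ΔP = (4170/18345) / (-11.2/92) = -1.86718…

-1.867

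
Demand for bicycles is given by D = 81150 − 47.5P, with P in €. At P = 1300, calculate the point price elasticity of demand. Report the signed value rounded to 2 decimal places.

-3.18

dD/dP = −47.5. At P = 1300, D = 81150 − 47.5(1300) = 19400.
Ed = (dD/dP)·(P/D) = −47.5 × (1300/19400) = -3.1829…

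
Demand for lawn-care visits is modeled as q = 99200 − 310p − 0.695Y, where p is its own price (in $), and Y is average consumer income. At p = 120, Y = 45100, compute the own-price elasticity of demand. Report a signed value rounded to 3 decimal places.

-1.213

At the given values, q = 99200 − 310(120) − 0.695(45100) = 30655.5.
∂q/∂p = −310.
E = (-310) × (120/30655.5) = -1.21348…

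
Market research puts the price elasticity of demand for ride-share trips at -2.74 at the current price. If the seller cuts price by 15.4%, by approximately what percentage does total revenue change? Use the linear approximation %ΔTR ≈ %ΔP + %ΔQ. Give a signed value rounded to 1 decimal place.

+26.8%

%ΔQ ≈ Ed × %ΔP = (-2.74) × (-15.4%) = +42.1960%
%ΔTR ≈ %ΔP + %ΔQ = (-15.4%) + (+42.1960%) = +26.7960%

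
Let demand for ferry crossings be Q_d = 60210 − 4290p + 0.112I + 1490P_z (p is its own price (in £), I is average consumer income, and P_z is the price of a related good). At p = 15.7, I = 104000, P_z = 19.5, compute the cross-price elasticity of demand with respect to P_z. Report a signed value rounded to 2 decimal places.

0.87

At the given values, Q_d = 60210 − 4290(15.7) + 0.112(104000) + 1490(19.5) = 33560.
∂Q_d/∂P_z = 1490.
E = (1490) × (19.5/33560) = 0.8657…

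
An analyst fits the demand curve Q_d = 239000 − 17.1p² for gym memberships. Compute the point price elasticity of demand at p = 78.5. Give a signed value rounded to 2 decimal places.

-1.58

dQ_d/dp = −2·17.1·p = -2684.7. At p = 78.5, Q_d = 133625.525.
Ed = (dQ_d/dp)·(p/Q_d) = (-2684.7) × (78.5/133625.525) = -1.5771…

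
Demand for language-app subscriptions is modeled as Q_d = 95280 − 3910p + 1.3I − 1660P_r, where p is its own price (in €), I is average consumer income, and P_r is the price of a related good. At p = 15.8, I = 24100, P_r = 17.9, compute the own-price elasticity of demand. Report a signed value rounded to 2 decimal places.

At the given values, Q_d = 95280 − 3910(15.8) + 1.3(24100) − 1660(17.9) = 35118.
∂Q_d/∂p = −3910.
E = (-3910) × (15.8/35118) = -1.7591…

-1.76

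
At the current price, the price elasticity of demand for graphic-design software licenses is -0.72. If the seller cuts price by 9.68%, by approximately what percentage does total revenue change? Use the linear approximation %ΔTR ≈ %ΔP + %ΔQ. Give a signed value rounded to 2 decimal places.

%ΔQ ≈ Ed × %ΔP = (-0.72) × (-9.68%) = +6.9696%
%ΔTR ≈ %ΔP + %ΔQ = (-9.68%) + (+6.9696%) = -2.7104%

-2.71%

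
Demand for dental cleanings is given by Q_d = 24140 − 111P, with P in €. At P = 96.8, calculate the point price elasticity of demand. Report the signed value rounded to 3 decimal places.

dQ_d/dP = −111. At P = 96.8, Q_d = 24140 − 111(96.8) = 13395.2.
Ed = (dQ_d/dP)·(P/Q_d) = −111 × (96.8/13395.2) = -0.80213…

-0.802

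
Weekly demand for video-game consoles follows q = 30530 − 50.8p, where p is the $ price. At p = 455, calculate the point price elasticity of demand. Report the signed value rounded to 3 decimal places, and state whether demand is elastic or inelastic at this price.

-3.117; elastic

dq/dp = −50.8. At p = 455, q = 30530 − 50.8(455) = 7416.
Ed = (dq/dp)·(p/q) = −50.8 × (455/7416) = -3.11677…
|Ed| = 3.117 > 1, so demand is elastic.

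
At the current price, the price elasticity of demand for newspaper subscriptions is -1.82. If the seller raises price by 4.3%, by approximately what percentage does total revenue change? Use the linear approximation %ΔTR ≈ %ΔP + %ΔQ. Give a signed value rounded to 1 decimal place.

-3.5%

%ΔQ ≈ Ed × %ΔP = (-1.82) × (+4.3%) = -7.8260%
%ΔTR ≈ %ΔP + %ΔQ = (+4.3%) + (-7.8260%) = -3.5260%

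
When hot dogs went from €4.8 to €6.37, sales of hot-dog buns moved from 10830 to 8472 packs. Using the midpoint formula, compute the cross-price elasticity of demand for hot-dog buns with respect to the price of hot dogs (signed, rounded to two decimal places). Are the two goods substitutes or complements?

-0.87; complements

%ΔQ_{hot-dog buns} = (8472 − 10830)/avg = -2358/9651 = -0.244327…
%ΔP_{hot dogs} = (6.37 − 4.8)/avg = 1.57/5.585 = 0.281110…
E_cross = (-2358/9651) / (1.57/5.585) = -0.8691…
E_cross < 0 ⇒ the goods are complements.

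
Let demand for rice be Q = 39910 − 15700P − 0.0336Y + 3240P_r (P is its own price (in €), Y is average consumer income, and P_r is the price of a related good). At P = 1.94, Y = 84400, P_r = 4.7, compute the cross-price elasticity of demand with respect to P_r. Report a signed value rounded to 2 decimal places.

At the given values, Q = 39910 − 15700(1.94) − 0.0336(84400) + 3240(4.7) = 21844.16.
∂Q/∂P_r = 3240.
E = (3240) × (4.7/21844.16) = 0.6971…

0.70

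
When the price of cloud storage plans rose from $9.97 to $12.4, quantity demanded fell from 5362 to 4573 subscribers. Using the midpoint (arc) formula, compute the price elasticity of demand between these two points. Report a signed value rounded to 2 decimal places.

-0.73

%ΔQ = (4573 − 5362) / [(5362 + 4573)/2] = -789/4967.5 = -0.158832…
%ΔP = (12.4 − 9.97) / [(9.97 + 12.4)/2] = 2.43/11.185 = 0.217255…
Arc Ed = %ΔQ / %ΔP = (-789/4967.5) / (2.43/11.185) = -0.7310…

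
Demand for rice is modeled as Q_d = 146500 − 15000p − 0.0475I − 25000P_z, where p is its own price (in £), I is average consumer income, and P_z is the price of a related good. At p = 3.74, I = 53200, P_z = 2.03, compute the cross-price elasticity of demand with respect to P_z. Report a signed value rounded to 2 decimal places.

At the given values, Q_d = 146500 − 15000(3.74) − 0.0475(53200) − 25000(2.03) = 37123.
∂Q_d/∂P_z = -25000.
E = (-25000) × (2.03/37123) = -1.3670…

-1.37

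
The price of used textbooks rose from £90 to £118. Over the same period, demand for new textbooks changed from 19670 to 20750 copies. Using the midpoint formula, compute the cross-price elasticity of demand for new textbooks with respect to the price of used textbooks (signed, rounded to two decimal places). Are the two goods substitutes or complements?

0.20; substitutes

%ΔQ_{new textbooks} = (20750 − 19670)/avg = 1080/20210 = 0.053438…
%ΔP_{used textbooks} = (118 − 90)/avg = 28/104 = 0.269230…
E_cross = (1080/20210) / (28/104) = 0.1984…
E_cross > 0 ⇒ the goods are substitutes.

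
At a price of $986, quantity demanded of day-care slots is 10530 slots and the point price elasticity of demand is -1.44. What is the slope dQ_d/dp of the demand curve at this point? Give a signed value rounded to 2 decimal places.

-15.38

Ed = (dQ_d/dp)·(p/Q_d) ⇒ dQ_d/dp = Ed·Q_d/p = (-1.44)·10530/986 = -15.3784…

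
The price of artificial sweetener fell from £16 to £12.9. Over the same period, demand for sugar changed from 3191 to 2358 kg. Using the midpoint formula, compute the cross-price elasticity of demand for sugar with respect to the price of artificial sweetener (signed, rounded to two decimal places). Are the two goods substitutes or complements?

%ΔQ_{sugar} = (2358 − 3191)/avg = -833/2774.5 = -0.300234…
%ΔP_{artificial sweetener} = (12.9 − 16)/avg = -3.1/14.45 = -0.214532…
E_cross = (-833/2774.5) / (-3.1/14.45) = 1.3994…
E_cross > 0 ⇒ the goods are substitutes.

1.40; substitutes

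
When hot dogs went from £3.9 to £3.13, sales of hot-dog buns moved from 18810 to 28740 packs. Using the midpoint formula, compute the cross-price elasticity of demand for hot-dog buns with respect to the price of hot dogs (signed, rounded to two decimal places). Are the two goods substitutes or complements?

%ΔQ_{hot-dog buns} = (28740 − 18810)/avg = 9930/23775 = 0.417665…
%ΔP_{hot dogs} = (3.13 − 3.9)/avg = -0.77/3.515 = -0.219061…
E_cross = (9930/23775) / (-0.77/3.515) = -1.9066…
E_cross < 0 ⇒ the goods are complements.

-1.91; complements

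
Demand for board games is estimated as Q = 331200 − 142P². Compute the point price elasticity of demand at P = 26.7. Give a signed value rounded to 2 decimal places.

-0.88

dQ/dP = −2·142·P = -7582.8. At P = 26.7, Q = 229969.62.
Ed = (dQ/dP)·(P/Q) = (-7582.8) × (26.7/229969.62) = -0.8803…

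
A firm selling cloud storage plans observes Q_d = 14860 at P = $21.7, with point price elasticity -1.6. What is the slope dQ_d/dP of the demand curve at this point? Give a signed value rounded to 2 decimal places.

-1095.67

Ed = (dQ_d/dP)·(P/Q_d) ⇒ dQ_d/dP = Ed·Q_d/P = (-1.6)·14860/21.7 = -1095.6682…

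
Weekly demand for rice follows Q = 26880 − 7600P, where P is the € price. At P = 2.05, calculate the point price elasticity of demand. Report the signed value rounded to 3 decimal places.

-1.379

dQ/dP = −7600. At P = 2.05, Q = 26880 − 7600(2.05) = 11300.
Ed = (dQ/dP)·(P/Q) = −7600 × (2.05/11300) = -1.37876…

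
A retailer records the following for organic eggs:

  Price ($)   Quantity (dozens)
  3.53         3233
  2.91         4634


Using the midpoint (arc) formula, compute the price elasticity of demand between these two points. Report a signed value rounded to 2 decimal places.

%ΔQ = (4634 − 3233) / [(3233 + 4634)/2] = 1401/3933.5 = 0.356171…
%ΔP = (2.91 − 3.53) / [(3.53 + 2.91)/2] = -0.62/3.22 = -0.192546…
Arc Ed = %ΔQ / %ΔP = (1401/3933.5) / (-0.62/3.22) = -1.8497…

-1.85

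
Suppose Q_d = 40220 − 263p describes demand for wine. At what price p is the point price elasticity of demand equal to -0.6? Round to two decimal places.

57.35

Ed = −263p/(40220 − 263p). Set this equal to -0.6:
263p = 0.6·(40220 − 263p) ⇒ 263p(1 + 0.6) = 0.6·40220
p = 0.6·40220 / (263·1.6) = 57.3479…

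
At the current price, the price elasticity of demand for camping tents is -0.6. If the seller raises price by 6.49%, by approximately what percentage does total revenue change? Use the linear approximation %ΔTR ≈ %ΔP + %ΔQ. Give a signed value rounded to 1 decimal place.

%ΔQ ≈ Ed × %ΔP = (-0.6) × (+6.49%) = -3.8940%
%ΔTR ≈ %ΔP + %ΔQ = (+6.49%) + (-3.8940%) = +2.5960%

+2.6%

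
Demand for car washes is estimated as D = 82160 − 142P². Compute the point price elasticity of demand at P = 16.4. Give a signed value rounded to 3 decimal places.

-1.737

dD/dP = −2·142·P = -4657.6. At P = 16.4, D = 43967.68.
Ed = (dD/dP)·(P/D) = (-4657.6) × (16.4/43967.68) = -1.73729…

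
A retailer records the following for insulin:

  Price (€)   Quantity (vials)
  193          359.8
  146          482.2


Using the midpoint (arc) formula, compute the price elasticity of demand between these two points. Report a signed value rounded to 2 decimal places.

%ΔQ = (482.2 − 359.8) / [(359.8 + 482.2)/2] = 122.4/421 = 0.290736…
%ΔP = (146 − 193) / [(193 + 146)/2] = -47/169.5 = -0.277286…
Arc Ed = %ΔQ / %ΔP = (122.4/421) / (-47/169.5) = -1.0485…

-1.05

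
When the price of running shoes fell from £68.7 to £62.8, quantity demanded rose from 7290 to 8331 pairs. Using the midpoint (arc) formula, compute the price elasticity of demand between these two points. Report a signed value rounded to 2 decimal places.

-1.49

%ΔQ = (8331 − 7290) / [(7290 + 8331)/2] = 1041/7810.5 = 0.133282…
%ΔP = (62.8 − 68.7) / [(68.7 + 62.8)/2] = -5.9/65.75 = -0.089733…
Arc Ed = %ΔQ / %ΔP = (1041/7810.5) / (-5.9/65.75) = -1.4853…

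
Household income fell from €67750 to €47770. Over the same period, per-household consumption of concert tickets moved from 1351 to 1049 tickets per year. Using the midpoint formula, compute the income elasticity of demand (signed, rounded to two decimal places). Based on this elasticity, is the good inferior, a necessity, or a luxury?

%ΔQ = (1049 − 1351)/[( 1351 + 1049)/2] = -302/1200 = -0.251666…
%ΔIncome = (47770 − 67750)/[( 67750 + 47770)/2] = -19980/57760 = -0.345914…
E_income = (-302/1200) / (-19980/57760) = 0.7275…
0 < E_income < 1 ⇒ normal good, necessity.

0.73; necessity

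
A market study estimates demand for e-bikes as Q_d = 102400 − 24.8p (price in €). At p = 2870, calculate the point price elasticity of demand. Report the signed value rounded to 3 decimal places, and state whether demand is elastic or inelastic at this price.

-2.280; elastic

dQ_d/dp = −24.8. At p = 2870, Q_d = 102400 − 24.8(2870) = 31224.
Ed = (dQ_d/dp)·(p/Q_d) = −24.8 × (2870/31224) = -2.27952…
|Ed| = 2.280 > 1, so demand is elastic.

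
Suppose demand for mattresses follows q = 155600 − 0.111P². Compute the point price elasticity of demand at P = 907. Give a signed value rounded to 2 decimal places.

-2.84

dq/dP = −2·0.111·P = -201.354. At P = 907, q = 64285.961.
Ed = (dq/dP)·(P/q) = (-201.354) × (907/64285.961) = -2.8408…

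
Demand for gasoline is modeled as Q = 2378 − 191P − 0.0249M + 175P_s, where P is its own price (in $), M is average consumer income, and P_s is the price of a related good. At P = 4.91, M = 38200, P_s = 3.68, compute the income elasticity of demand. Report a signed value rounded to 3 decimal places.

-0.840

At the given values, Q = 2378 − 191(4.91) − 0.0249(38200) + 175(3.68) = 1133.01.
∂Q/∂M = -0.0249.
E = (-0.0249) × (38200/1133.01) = -0.83951…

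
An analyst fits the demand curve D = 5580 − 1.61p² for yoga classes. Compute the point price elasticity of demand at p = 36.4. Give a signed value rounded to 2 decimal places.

-1.24

dD/dp = −2·1.61·p = -117.208. At p = 36.4, D = 3446.8144.
Ed = (dD/dp)·(p/D) = (-117.208) × (36.4/3446.8144) = -1.2377…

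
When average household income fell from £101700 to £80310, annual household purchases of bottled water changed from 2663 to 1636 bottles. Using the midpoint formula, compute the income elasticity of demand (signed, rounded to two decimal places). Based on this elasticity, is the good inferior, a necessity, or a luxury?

2.03; luxury

%ΔQ = (1636 − 2663)/[( 2663 + 1636)/2] = -1027/2149.5 = -0.477785…
%ΔIncome = (80310 − 101700)/[( 101700 + 80310)/2] = -21390/91005 = -0.235042…
E_income = (-1027/2149.5) / (-21390/91005) = 2.0327…
E_income > 1 ⇒ normal good, luxury.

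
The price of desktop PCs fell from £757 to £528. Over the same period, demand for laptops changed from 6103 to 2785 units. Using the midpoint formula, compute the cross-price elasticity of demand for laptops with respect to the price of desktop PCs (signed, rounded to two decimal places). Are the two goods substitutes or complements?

2.09; substitutes

%ΔQ_{laptops} = (2785 − 6103)/avg = -3318/4444 = -0.746624…
%ΔP_{desktop PCs} = (528 − 757)/avg = -229/642.5 = -0.356420…
E_cross = (-3318/4444) / (-229/642.5) = 2.0947…
E_cross > 0 ⇒ the goods are substitutes.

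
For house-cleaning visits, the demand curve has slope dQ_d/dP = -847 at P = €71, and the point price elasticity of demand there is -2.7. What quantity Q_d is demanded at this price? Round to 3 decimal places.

Ed = (dQ_d/dP)·(P/Q_d) ⇒ Q_d = (dQ_d/dP)·P/Ed = (-847)·71/(-2.7) = 22272.96296…

22272.963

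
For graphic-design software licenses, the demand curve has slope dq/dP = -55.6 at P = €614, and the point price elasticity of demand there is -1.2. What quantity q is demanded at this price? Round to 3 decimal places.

28448.667

Ed = (dq/dP)·(P/q) ⇒ q = (dq/dP)·P/Ed = (-55.6)·614/(-1.2) = 28448.66666…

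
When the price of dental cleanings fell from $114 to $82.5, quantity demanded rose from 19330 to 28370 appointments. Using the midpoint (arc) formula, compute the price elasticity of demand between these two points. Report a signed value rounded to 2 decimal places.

%ΔQ = (28370 − 19330) / [(19330 + 28370)/2] = 9040/23850 = 0.379035…
%ΔP = (82.5 − 114) / [(114 + 82.5)/2] = -31.5/98.25 = -0.320610…
Arc Ed = %ΔQ / %ΔP = (9040/23850) / (-31.5/98.25) = -1.1822…

-1.18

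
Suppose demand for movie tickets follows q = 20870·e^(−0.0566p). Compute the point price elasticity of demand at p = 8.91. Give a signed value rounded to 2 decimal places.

-0.50

dq/dp = −0.0566·q = -713.381. At p = 8.91, q = 12603.9.
Ed = (dq/dp)·(p/q) = (-713.381) × (8.91/12603.9) = -0.5043…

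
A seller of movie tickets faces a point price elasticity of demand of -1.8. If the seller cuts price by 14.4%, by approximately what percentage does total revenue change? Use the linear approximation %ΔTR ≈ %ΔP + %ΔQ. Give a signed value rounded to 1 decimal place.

%ΔQ ≈ Ed × %ΔP = (-1.8) × (-14.4%) = +25.9200%
%ΔTR ≈ %ΔP + %ΔQ = (-14.4%) + (+25.9200%) = +11.5200%

+11.5%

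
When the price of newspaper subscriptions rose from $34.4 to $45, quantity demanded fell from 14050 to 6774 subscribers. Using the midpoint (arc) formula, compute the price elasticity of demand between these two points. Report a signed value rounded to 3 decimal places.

-2.617

%ΔQ = (6774 − 14050) / [(14050 + 6774)/2] = -7276/10412 = -0.698809…
%ΔP = (45 − 34.4) / [(34.4 + 45)/2] = 10.6/39.7 = 0.267002…
Arc Ed = %ΔQ / %ΔP = (-7276/10412) / (10.6/39.7) = -2.61723…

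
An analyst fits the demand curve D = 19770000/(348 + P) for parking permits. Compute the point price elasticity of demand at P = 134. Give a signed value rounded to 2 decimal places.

-0.28

dD/dP = −19770000/(348 + P)² = -85.0967. At P = 134, D = 41016.6.
Ed = (dD/dP)·(P/D) = (-85.0967) × (134/41016.6) = -0.2780…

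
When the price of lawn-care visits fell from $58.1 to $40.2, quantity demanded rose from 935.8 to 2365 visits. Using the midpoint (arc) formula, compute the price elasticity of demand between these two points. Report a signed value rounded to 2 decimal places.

-2.38

%ΔQ = (2365 − 935.8) / [(935.8 + 2365)/2] = 1429.2/1650.4 = 0.865971…
%ΔP = (40.2 − 58.1) / [(58.1 + 40.2)/2] = -17.9/49.15 = -0.364191…
Arc Ed = %ΔQ / %ΔP = (1429.2/1650.4) / (-17.9/49.15) = -2.3777…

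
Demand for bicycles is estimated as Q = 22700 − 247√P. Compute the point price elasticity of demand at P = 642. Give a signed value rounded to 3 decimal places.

-0.190

dQ/dP = −247/(2√P) = -4.87416. At P = 642, Q = 16441.6.
Ed = (dQ/dP)·(P/Q) = (-4.87416) × (642/16441.6) = -0.19032…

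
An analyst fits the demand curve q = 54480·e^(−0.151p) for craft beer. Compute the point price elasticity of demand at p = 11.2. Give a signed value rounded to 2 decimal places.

dq/dp = −0.151·q = -1516.13. At p = 11.2, q = 10040.6.
Ed = (dq/dp)·(p/q) = (-1516.13) × (11.2/10040.6) = -1.6912

-1.69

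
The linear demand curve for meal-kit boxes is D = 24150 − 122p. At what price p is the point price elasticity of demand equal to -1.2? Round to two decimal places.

107.97

Ed = −122p/(24150 − 122p). Set this equal to -1.2:
122p = 1.2·(24150 − 122p) ⇒ 122p(1 + 1.2) = 1.2·24150
p = 1.2·24150 / (122·2.2) = 107.9731…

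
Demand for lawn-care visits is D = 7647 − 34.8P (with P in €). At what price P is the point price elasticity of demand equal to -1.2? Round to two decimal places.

Ed = −34.8P/(7647 − 34.8P). Set this equal to -1.2:
34.8P = 1.2·(7647 − 34.8P) ⇒ 34.8P(1 + 1.2) = 1.2·7647
P = 1.2·7647 / (34.8·2.2) = 119.8589…

119.86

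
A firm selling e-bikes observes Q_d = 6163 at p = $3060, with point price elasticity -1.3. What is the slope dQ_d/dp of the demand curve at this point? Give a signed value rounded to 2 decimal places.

Ed = (dQ_d/dp)·(p/Q_d) ⇒ dQ_d/dp = Ed·Q_d/p = (-1.3)·6163/3060 = -2.6182…

-2.62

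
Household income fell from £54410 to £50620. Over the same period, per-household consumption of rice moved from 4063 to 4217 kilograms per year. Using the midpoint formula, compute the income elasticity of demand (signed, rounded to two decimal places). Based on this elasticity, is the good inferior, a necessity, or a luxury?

-0.52; inferior

%ΔQ = (4217 − 4063)/[( 4063 + 4217)/2] = 154/4140 = 0.037198…
%ΔIncome = (50620 − 54410)/[( 54410 + 50620)/2] = -3790/52515 = -0.072169…
E_income = (154/4140) / (-3790/52515) = -0.5154…
E_income < 0 ⇒ inferior good.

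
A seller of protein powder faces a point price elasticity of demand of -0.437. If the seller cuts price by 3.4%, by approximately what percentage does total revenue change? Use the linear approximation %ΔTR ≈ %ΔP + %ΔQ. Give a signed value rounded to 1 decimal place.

-1.9%

%ΔQ ≈ Ed × %ΔP = (-0.437) × (-3.4%) = +1.4858%
%ΔTR ≈ %ΔP + %ΔQ = (-3.4%) + (+1.4858%) = -1.9142%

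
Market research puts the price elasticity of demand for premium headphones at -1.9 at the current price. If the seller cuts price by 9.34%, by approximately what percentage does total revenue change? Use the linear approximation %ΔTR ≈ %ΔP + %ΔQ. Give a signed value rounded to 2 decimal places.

+8.41%

%ΔQ ≈ Ed × %ΔP = (-1.9) × (-9.34%) = +17.7460%
%ΔTR ≈ %ΔP + %ΔQ = (-9.34%) + (+17.7460%) = +8.4060%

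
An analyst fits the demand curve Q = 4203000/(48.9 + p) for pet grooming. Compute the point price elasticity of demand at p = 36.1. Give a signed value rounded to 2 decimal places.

dQ/dp = −4203000/(48.9 + p)² = -581.73. At p = 36.1, Q = 49447.1.
Ed = (dQ/dp)·(p/Q) = (-581.73) × (36.1/49447.1) = -0.4247…

-0.42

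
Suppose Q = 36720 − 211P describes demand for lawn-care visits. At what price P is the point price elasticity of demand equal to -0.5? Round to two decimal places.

58.01

Ed = −211P/(36720 − 211P). Set this equal to -0.5:
211P = 0.5·(36720 − 211P) ⇒ 211P(1 + 0.5) = 0.5·36720
P = 0.5·36720 / (211·1.5) = 58.0094…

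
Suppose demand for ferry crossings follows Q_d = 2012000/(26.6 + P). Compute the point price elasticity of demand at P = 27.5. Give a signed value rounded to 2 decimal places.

-0.51

dQ_d/dP = −2012000/(26.6 + P)² = -687.438. At P = 27.5, Q_d = 37190.4.
Ed = (dQ_d/dP)·(P/Q_d) = (-687.438) × (27.5/37190.4) = -0.5083…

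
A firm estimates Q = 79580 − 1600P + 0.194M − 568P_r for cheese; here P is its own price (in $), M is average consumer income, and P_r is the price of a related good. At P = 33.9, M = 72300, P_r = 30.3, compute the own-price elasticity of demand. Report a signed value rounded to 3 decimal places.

At the given values, Q = 79580 − 1600(33.9) + 0.194(72300) − 568(30.3) = 22155.8.
∂Q/∂P = −1600.
E = (-1600) × (33.9/22155.8) = -2.44811…

-2.448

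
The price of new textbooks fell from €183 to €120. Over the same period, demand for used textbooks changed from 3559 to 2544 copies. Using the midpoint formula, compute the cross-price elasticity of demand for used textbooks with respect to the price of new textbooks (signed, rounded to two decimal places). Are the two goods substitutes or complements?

0.80; substitutes

%ΔQ_{used textbooks} = (2544 − 3559)/avg = -1015/3051.5 = -0.332623…
%ΔP_{new textbooks} = (120 − 183)/avg = -63/151.5 = -0.415841…
E_cross = (-1015/3051.5) / (-63/151.5) = 0.7998…
E_cross > 0 ⇒ the goods are substitutes.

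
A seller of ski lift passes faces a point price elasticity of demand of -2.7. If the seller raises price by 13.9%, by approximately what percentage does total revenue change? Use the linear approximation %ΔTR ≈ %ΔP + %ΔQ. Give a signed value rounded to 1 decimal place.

-23.6%

%ΔQ ≈ Ed × %ΔP = (-2.7) × (+13.9%) = -37.5300%
%ΔTR ≈ %ΔP + %ΔQ = (+13.9%) + (-37.5300%) = -23.6300%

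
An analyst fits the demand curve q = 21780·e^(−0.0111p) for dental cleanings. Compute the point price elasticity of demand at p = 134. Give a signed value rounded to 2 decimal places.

-1.49

dq/dp = −0.0111·q = -54.6275. At p = 134, q = 4921.4.
Ed = (dq/dp)·(p/q) = (-54.6275) × (134/4921.4) = -1.4874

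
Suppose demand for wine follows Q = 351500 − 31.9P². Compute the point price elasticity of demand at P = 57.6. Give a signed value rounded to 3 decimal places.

-0.862

dQ/dP = −2·31.9·P = -3674.88. At P = 57.6, Q = 245663.456.
Ed = (dQ/dP)·(P/Q) = (-3674.88) × (57.6/245663.456) = -0.86163…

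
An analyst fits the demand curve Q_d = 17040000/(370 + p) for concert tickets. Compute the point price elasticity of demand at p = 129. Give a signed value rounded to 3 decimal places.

dQ_d/dp = −17040000/(370 + p)² = -68.4335. At p = 129, Q_d = 34148.3.
Ed = (dQ_d/dp)·(p/Q_d) = (-68.4335) × (129/34148.3) = -0.25851…

-0.259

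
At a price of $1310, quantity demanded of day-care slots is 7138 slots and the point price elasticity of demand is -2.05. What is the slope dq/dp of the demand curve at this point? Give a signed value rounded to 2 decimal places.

Ed = (dq/dp)·(p/q) ⇒ dq/dp = Ed·q/p = (-2.05)·7138/1310 = -11.1701…

-11.17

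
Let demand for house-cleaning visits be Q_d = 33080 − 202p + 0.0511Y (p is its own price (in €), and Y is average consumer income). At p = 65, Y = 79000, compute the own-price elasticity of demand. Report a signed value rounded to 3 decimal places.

-0.547

At the given values, Q_d = 33080 − 202(65) + 0.0511(79000) = 23986.9.
∂Q_d/∂p = −202.
E = (-202) × (65/23986.9) = -0.54738…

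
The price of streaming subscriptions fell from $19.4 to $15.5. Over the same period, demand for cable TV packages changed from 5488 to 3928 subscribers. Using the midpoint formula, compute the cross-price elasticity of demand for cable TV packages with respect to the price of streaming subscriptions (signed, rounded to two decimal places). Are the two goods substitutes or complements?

1.48; substitutes

%ΔQ_{cable TV packages} = (3928 − 5488)/avg = -1560/4708 = -0.331350…
%ΔP_{streaming subscriptions} = (15.5 − 19.4)/avg = -3.9/17.45 = -0.223495…
E_cross = (-1560/4708) / (-3.9/17.45) = 1.4825…
E_cross > 0 ⇒ the goods are substitutes.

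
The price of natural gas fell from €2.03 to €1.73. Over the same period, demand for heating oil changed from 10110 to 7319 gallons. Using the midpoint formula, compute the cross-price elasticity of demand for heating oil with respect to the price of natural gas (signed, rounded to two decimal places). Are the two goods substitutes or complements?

%ΔQ_{heating oil} = (7319 − 10110)/avg = -2791/8714.5 = -0.320270…
%ΔP_{natural gas} = (1.73 − 2.03)/avg = -0.3/1.88 = -0.159574…
E_cross = (-2791/8714.5) / (-0.3/1.88) = 2.0070…
E_cross > 0 ⇒ the goods are substitutes.

2.01; substitutes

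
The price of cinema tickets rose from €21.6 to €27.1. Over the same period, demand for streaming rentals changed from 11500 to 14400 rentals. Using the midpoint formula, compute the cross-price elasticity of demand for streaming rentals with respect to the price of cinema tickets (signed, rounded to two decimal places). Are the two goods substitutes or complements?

%ΔQ_{streaming rentals} = (14400 − 11500)/avg = 2900/12950 = 0.223938…
%ΔP_{cinema tickets} = (27.1 − 21.6)/avg = 5.5/24.35 = 0.225872…
E_cross = (2900/12950) / (5.5/24.35) = 0.9914…
E_cross > 0 ⇒ the goods are substitutes.

0.99; substitutes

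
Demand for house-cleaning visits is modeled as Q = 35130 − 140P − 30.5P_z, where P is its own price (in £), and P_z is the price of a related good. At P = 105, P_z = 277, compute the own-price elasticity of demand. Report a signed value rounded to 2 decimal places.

At the given values, Q = 35130 − 140(105) − 30.5(277) = 11981.5.
∂Q/∂P = −140.
E = (-140) × (105/11981.5) = -1.2268…

-1.23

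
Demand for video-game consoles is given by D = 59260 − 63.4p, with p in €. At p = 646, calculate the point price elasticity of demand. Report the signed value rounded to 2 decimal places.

-2.24

dD/dp = −63.4. At p = 646, D = 59260 − 63.4(646) = 18303.6.
Ed = (dD/dp)·(p/D) = −63.4 × (646/18303.6) = -2.2376…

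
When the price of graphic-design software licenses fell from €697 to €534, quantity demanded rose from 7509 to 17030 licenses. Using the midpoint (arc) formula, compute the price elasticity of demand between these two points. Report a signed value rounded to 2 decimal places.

-2.93

%ΔQ = (17030 − 7509) / [(7509 + 17030)/2] = 9521/12269.5 = 0.775989…
%ΔP = (534 − 697) / [(697 + 534)/2] = -163/615.5 = -0.264825…
Arc Ed = %ΔQ / %ΔP = (9521/12269.5) / (-163/615.5) = -2.9301…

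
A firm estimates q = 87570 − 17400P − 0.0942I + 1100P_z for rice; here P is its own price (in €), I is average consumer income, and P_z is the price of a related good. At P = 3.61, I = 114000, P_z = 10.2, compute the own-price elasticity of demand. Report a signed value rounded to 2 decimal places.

At the given values, q = 87570 − 17400(3.61) − 0.0942(114000) + 1100(10.2) = 25237.2.
∂q/∂P = −17400.
E = (-17400) × (3.61/25237.2) = -2.4889…

-2.49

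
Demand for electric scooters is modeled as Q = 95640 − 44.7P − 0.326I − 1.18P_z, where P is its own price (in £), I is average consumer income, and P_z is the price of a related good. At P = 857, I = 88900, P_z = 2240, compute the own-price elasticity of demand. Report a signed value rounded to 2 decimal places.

-1.49

At the given values, Q = 95640 − 44.7(857) − 0.326(88900) − 1.18(2240) = 25707.5.
∂Q/∂P = −44.7.
E = (-44.7) × (857/25707.5) = -1.4901…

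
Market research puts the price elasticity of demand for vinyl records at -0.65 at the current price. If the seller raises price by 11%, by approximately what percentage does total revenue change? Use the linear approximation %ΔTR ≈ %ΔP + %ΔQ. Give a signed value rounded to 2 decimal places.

%ΔQ ≈ Ed × %ΔP = (-0.65) × (+11%) = -7.1500%
%ΔTR ≈ %ΔP + %ΔQ = (+11%) + (-7.1500%) = +3.8500%

+3.85%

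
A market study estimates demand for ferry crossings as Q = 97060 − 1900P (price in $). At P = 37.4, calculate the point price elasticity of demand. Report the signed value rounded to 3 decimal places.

-2.733

dQ/dP = −1900. At P = 37.4, Q = 97060 − 1900(37.4) = 26000.
Ed = (dQ/dP)·(P/Q) = −1900 × (37.4/26000) = -2.73307…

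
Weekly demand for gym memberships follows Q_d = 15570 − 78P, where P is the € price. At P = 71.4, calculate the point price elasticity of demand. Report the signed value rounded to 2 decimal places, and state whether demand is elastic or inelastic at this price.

dQ_d/dP = −78. At P = 71.4, Q_d = 15570 − 78(71.4) = 10000.8.
Ed = (dQ_d/dP)·(P/Q_d) = −78 × (71.4/10000.8) = -0.5568…
|Ed| = 0.56 < 1, so demand is inelastic.

-0.56; inelastic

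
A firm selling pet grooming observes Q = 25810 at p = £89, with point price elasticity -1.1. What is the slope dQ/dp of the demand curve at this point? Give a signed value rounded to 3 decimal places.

Ed = (dQ/dp)·(p/Q) ⇒ dQ/dp = Ed·Q/p = (-1.1)·25810/89 = -319

-319.000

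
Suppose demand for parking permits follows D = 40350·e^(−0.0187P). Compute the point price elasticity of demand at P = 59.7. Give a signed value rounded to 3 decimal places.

-1.116

dD/dP = −0.0187·D = -247.083. At P = 59.7, D = 13213.
Ed = (dD/dP)·(P/D) = (-247.083) × (59.7/13213) = -1.11639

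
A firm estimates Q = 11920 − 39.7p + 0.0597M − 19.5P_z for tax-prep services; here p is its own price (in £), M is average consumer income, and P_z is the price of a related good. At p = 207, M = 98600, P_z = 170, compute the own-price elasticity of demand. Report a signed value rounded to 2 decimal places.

-1.31

At the given values, Q = 11920 − 39.7(207) + 0.0597(98600) − 19.5(170) = 6273.52.
∂Q/∂p = −39.7.
E = (-39.7) × (207/6273.52) = -1.3099…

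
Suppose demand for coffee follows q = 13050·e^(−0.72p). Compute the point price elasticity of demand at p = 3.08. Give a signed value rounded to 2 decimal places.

dq/dp = −0.72·q = -1022.94. At p = 3.08, q = 1420.75.
Ed = (dq/dp)·(p/q) = (-1022.94) × (3.08/1420.75) = -2.2176

-2.22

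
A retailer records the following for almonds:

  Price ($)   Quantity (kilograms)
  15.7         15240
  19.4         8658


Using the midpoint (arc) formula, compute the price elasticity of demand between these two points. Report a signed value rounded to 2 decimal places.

%ΔQ = (8658 − 15240) / [(15240 + 8658)/2] = -6582/11949 = -0.550841…
%ΔP = (19.4 − 15.7) / [(15.7 + 19.4)/2] = 3.7/17.55 = 0.210826…
Arc Ed = %ΔQ / %ΔP = (-6582/11949) / (3.7/17.55) = -2.6127…

-2.61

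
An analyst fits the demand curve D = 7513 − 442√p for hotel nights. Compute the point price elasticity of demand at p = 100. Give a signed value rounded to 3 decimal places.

dD/dp = −442/(2√p) = -22.1. At p = 100, D = 3093.
Ed = (dD/dp)·(p/D) = (-22.1) × (100/3093) = -0.71451…

-0.715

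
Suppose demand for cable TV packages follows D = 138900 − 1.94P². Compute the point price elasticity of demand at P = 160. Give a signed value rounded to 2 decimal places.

dD/dP = −2·1.94·P = -620.8. At P = 160, D = 89236.
Ed = (dD/dP)·(P/D) = (-620.8) × (160/89236) = -1.1130…

-1.11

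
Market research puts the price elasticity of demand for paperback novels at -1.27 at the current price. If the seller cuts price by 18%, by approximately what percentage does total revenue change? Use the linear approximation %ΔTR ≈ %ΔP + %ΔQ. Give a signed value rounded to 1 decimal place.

+4.9%

%ΔQ ≈ Ed × %ΔP = (-1.27) × (-18%) = +22.8600%
%ΔTR ≈ %ΔP + %ΔQ = (-18%) + (+22.8600%) = +4.8600%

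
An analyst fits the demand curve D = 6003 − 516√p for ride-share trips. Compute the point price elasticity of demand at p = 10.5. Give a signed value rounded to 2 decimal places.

-0.19

dD/dp = −516/(2√p) = -79.6205. At p = 10.5, D = 4330.97.
Ed = (dD/dp)·(p/D) = (-79.6205) × (10.5/4330.97) = -0.1930…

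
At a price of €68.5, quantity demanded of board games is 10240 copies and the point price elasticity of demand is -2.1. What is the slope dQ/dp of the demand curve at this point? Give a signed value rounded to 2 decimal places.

-313.93

Ed = (dQ/dp)·(p/Q) ⇒ dQ/dp = Ed·Q/p = (-2.1)·10240/68.5 = -313.9270…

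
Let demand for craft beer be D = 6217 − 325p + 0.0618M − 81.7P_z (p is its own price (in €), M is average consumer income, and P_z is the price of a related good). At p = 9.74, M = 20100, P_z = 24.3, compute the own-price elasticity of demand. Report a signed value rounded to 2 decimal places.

-1.37

At the given values, D = 6217 − 325(9.74) + 0.0618(20100) − 81.7(24.3) = 2308.37.
∂D/∂p = −325.
E = (-325) × (9.74/2308.37) = -1.3713…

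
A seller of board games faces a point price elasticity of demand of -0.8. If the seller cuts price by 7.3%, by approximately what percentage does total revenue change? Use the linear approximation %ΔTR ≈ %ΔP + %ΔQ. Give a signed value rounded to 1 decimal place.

%ΔQ ≈ Ed × %ΔP = (-0.8) × (-7.3%) = +5.8400%
%ΔTR ≈ %ΔP + %ΔQ = (-7.3%) + (+5.8400%) = -1.4600%

-1.5%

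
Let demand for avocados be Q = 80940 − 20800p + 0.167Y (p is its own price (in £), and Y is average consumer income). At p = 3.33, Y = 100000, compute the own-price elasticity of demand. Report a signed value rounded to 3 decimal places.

At the given values, Q = 80940 − 20800(3.33) + 0.167(100000) = 28376.
∂Q/∂p = −20800.
E = (-20800) × (3.33/28376) = -2.44093…

-2.441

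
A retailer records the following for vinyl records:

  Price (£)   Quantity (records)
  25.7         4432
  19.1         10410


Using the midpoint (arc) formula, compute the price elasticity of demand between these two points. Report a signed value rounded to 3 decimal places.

-2.734

%ΔQ = (10410 − 4432) / [(4432 + 10410)/2] = 5978/7421 = 0.805551…
%ΔP = (19.1 − 25.7) / [(25.7 + 19.1)/2] = -6.6/22.4 = -0.294642…
Arc Ed = %ΔQ / %ΔP = (5978/7421) / (-6.6/22.4) = -2.73399…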